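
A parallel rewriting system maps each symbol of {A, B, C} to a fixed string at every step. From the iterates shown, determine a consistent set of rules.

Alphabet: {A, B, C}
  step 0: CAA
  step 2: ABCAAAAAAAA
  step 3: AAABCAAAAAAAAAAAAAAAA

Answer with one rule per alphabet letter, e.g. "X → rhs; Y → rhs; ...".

A->AA, B->A, C->BC

  step 2 ⇒ step 3: ABCAAAAAAAA ⇒ AA·A·BC·AA·AA·AA·AA·AA·AA·AA·AA
    A ↦ AA
    B ↦ A
    C ↦ BC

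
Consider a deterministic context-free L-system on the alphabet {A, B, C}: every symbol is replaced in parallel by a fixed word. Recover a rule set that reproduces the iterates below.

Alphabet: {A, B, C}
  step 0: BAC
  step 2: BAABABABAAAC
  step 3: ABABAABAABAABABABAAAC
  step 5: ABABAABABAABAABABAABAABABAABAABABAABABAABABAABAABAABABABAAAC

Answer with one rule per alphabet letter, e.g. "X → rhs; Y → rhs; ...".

A->BA, B->A, C->AAC

  step 2 ⇒ step 3: BAABABABAAAC ⇒ A·BA·BA·A·BA·A·BA·A·BA·BA·BA·AAC
    A ↦ BA
    B ↦ A
    C ↦ AAC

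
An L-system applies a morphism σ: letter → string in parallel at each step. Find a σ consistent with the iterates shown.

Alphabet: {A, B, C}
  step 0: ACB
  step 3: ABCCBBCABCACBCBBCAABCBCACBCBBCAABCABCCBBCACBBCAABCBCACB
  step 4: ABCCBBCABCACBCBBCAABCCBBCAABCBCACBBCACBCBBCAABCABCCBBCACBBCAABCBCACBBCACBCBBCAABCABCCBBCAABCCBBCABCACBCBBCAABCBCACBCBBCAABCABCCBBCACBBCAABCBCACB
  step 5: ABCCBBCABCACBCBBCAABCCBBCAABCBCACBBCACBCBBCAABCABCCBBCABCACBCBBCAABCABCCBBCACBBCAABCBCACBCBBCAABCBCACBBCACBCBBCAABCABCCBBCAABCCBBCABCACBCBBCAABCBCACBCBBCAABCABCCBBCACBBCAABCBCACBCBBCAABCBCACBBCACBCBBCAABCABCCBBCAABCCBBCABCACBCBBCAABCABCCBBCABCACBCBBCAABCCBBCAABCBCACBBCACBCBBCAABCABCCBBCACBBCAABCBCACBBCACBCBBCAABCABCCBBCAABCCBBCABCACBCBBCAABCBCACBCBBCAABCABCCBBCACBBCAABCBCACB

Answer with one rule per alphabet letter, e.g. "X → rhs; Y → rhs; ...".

A->ABC, B->CB, C->BCA

  step 4 ⇒ step 5: ABCCBBCABCACBCBBCAABCCBBCAABCBCACBBCACBCBBCAABCABCCBBCACBBCAABCBCACBBCACBCBBCAABCABCCBBCAABCCBBCABCACBCBBCAABCBCACBCBBCAABCABCCBBCACBBCAABCBCACB ⇒ ABC·CB·BCA·BCA·CB·CB·BCA·ABC·CB·BCA·ABC·BCA·CB·BCA·CB·CB·BCA·ABC·ABC·CB·BCA·BCA·CB·CB·BCA·ABC·ABC·CB·BCA·CB·BCA·ABC·BCA·CB·CB·BCA·ABC·BCA·CB·BCA·CB·CB·BCA·ABC·ABC·CB·BCA·ABC·CB·BCA·BCA·CB·CB·BCA·ABC·BCA·CB·CB·BCA·ABC·ABC·CB·BCA·CB·BCA·ABC·BCA·CB·CB·BCA·ABC·BCA·CB·BCA·CB·CB·BCA·ABC·ABC·CB·BCA·ABC·CB·BCA·BCA·CB·CB·BCA·ABC·ABC·CB·BCA·BCA·CB·CB·BCA·ABC·CB·BCA·ABC·BCA·CB·BCA·CB·CB·BCA·ABC·ABC·CB·BCA·CB·BCA·ABC·BCA·CB·BCA·CB·CB·BCA·ABC·ABC·CB·BCA·ABC·CB·BCA·BCA·CB·CB·BCA·ABC·BCA·CB·CB·BCA·ABC·ABC·CB·BCA·CB·BCA·ABC·BCA·CB
    A ↦ ABC
    B ↦ CB
    C ↦ BCA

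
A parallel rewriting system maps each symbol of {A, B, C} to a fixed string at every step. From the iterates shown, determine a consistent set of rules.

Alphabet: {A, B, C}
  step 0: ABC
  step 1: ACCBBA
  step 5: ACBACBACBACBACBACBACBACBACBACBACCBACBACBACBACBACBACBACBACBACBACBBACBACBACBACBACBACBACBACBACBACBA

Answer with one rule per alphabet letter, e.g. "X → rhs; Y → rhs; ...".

  step 0 ⇒ step 1: ABC ⇒ AC·CB·BA
    A ↦ AC
    B ↦ CB
    C ↦ BA

A->AC, B->CB, C->BA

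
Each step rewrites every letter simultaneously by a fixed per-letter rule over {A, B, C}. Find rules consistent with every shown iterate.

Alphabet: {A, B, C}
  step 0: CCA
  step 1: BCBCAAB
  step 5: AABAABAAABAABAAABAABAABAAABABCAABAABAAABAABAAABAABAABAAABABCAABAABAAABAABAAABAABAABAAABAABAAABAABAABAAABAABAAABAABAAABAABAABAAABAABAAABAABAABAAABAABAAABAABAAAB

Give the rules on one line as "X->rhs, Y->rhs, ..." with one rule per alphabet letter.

A->AAB, B->A, C->BC

  step 0 ⇒ step 1: CCA ⇒ BC·BC·AAB
    A ↦ AAB
    C ↦ BC
    B ↦ A  (constrained at step 1)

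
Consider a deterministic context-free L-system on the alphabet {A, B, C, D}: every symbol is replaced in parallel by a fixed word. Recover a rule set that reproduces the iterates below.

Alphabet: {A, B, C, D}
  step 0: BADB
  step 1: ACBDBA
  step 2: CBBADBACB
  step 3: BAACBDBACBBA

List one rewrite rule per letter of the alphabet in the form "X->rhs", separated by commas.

A->CB, B->A, C->B, D->DB

  step 2 ⇒ step 3: CBBADBACB ⇒ B·A·A·CB·DB·A·CB·B·A
    A ↦ CB
    B ↦ A
    C ↦ B
    D ↦ DB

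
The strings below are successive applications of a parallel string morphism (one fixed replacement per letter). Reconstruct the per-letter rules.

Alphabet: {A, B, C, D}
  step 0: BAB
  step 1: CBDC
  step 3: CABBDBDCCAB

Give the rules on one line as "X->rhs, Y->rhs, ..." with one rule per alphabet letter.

  step 0 ⇒ step 1: BAB ⇒ C·BD·C
    A ↦ BD
    B ↦ C
    C ↦ BD  (constrained at step 1)
    D ↦ AB  (constrained at step 1)

A->BD, B->C, C->BD, D->AB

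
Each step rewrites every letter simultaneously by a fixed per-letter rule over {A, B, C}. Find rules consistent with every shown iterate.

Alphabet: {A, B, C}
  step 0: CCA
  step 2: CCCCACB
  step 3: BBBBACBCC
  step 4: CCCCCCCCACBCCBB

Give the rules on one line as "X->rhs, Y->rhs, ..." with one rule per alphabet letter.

A->AC, B->CC, C->B

  step 3 ⇒ step 4: BBBBACBCC ⇒ CC·CC·CC·CC·AC·B·CC·B·B
    A ↦ AC
    B ↦ CC
    C ↦ B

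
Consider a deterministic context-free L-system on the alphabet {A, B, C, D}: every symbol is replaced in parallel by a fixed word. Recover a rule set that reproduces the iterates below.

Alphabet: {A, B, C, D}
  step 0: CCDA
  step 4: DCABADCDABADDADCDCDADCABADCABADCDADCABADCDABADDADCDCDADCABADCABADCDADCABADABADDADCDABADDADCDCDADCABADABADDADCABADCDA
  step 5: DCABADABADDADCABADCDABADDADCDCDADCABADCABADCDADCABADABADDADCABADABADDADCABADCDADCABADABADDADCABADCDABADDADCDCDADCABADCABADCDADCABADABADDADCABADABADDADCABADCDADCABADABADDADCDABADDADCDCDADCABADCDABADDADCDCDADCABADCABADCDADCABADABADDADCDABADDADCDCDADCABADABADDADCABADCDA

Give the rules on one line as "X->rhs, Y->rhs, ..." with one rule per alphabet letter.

  step 4 ⇒ step 5: DCABADCDABADDADCDCDADCABADCABADCDADCABADCDABADDADCDCDADCABADCABADCDADCABADABADDADCDABADDADCDCDADCABADABADDADCABADCDA ⇒ DC·ABA·DA·BAD·DA·DC·ABA·DC·DA·BAD·DA·DC·DC·DA·DC·ABA·DC·ABA·DC·DA·DC·ABA·DA·BAD·DA·DC·ABA·DA·BAD·DA·DC·ABA·DC·DA·DC·ABA·DA·BAD·DA·DC·ABA·DC·DA·BAD·DA·DC·DC·DA·DC·ABA·DC·ABA·DC·DA·DC·ABA·DA·BAD·DA·DC·ABA·DA·BAD·DA·DC·ABA·DC·DA·DC·ABA·DA·BAD·DA·DC·DA·BAD·DA·DC·DC·DA·DC·ABA·DC·DA·BAD·DA·DC·DC·DA·DC·ABA·DC·ABA·DC·DA·DC·ABA·DA·BAD·DA·DC·DA·BAD·DA·DC·DC·DA·DC·ABA·DA·BAD·DA·DC·ABA·DC·DA
    A ↦ DA
    B ↦ BAD
    C ↦ ABA
    D ↦ DC

A->DA, B->BAD, C->ABA, D->DC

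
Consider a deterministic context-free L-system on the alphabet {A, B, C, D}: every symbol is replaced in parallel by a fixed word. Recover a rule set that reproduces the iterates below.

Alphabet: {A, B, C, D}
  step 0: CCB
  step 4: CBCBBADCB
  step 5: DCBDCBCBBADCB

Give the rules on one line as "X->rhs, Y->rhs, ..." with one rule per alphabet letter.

A->B, B->CB, C->D, D->A

  step 4 ⇒ step 5: CBCBBADCB ⇒ D·CB·D·CB·CB·B·A·D·CB
    A ↦ B
    B ↦ CB
    C ↦ D
    D ↦ A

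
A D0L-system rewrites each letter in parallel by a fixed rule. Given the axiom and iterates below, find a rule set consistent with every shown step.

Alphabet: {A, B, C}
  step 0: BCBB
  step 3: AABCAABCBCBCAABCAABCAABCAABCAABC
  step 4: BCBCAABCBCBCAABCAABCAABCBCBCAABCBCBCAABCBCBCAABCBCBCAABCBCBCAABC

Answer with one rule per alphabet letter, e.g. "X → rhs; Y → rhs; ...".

A->BC, B->AA, C->BC

  step 3 ⇒ step 4: AABCAABCBCBCAABCAABCAABCAABCAABC ⇒ BC·BC·AA·BC·BC·BC·AA·BC·AA·BC·AA·BC·BC·BC·AA·BC·BC·BC·AA·BC·BC·BC·AA·BC·BC·BC·AA·BC·BC·BC·AA·BC
    A ↦ BC
    B ↦ AA
    C ↦ BC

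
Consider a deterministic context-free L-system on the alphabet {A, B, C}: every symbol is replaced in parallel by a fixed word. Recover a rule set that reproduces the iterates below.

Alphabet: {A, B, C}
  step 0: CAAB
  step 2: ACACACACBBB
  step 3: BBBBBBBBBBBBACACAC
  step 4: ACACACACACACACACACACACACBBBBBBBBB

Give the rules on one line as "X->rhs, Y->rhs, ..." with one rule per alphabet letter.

  step 3 ⇒ step 4: BBBBBBBBBBBBACACAC ⇒ AC·AC·AC·AC·AC·AC·AC·AC·AC·AC·AC·AC·B·BB·B·BB·B·BB
    A ↦ B
    B ↦ AC
    C ↦ BB

A->B, B->AC, C->BB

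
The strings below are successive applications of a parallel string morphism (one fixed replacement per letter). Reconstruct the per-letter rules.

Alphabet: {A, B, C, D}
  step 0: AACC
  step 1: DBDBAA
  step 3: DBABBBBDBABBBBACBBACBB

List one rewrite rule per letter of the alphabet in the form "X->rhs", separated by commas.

  step 0 ⇒ step 1: AACC ⇒ DB·DB·A·A
    A ↦ DB
    C ↦ A
    B ↦ BB  (constrained at step 1)
    D ↦ AC  (constrained at step 1)

A->DB, B->BB, C->A, D->AC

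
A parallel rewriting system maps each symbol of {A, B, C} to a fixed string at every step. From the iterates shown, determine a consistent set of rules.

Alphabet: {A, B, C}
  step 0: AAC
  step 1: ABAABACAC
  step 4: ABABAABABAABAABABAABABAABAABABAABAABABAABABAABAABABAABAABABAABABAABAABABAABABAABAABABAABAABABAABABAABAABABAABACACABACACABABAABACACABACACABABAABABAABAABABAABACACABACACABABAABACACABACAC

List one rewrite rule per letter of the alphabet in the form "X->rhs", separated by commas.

  step 0 ⇒ step 1: AAC ⇒ ABA·ABA·CAC
    A ↦ ABA
    C ↦ CAC
    B ↦ BA  (constrained at step 1)

A->ABA, B->BA, C->CAC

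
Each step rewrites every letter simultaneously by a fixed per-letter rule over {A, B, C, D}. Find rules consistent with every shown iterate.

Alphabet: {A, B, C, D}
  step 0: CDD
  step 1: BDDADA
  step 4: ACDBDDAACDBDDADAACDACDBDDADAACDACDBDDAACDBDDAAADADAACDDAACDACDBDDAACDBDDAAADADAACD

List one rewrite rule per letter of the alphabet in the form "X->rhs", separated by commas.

  step 0 ⇒ step 1: CDD ⇒ BD·DA·DA
    C ↦ BD
    D ↦ DA
    A ↦ ACD  (constrained at step 1)
    B ↦ AA  (constrained at step 1)

A->ACD, B->AA, C->BD, D->DA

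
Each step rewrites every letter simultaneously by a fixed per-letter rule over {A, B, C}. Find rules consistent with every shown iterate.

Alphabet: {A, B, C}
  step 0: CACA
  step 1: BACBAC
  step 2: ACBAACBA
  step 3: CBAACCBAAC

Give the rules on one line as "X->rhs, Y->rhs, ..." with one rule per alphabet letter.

A->C, B->A, C->BA

  step 2 ⇒ step 3: ACBAACBA ⇒ C·BA·A·C·C·BA·A·C
    A ↦ C
    B ↦ A
    C ↦ BA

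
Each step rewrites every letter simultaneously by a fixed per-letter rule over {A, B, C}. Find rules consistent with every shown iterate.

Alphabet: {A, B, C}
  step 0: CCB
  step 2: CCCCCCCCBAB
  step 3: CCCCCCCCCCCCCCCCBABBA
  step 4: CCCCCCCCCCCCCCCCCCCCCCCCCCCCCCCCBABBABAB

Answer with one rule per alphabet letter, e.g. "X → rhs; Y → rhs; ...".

A->B, B->BA, C->CC

  step 3 ⇒ step 4: CCCCCCCCCCCCCCCCBABBA ⇒ CC·CC·CC·CC·CC·CC·CC·CC·CC·CC·CC·CC·CC·CC·CC·CC·BA·B·BA·BA·B
    A ↦ B
    B ↦ BA
    C ↦ CC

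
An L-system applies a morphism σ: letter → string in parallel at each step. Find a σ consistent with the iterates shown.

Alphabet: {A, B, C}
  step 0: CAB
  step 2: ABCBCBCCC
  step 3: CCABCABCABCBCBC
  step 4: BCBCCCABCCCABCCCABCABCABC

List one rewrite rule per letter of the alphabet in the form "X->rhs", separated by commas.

A->CC, B->A, C->BC

  step 3 ⇒ step 4: CCABCABCABCBCBC ⇒ BC·BC·CC·A·BC·CC·A·BC·CC·A·BC·A·BC·A·BC
    A ↦ CC
    B ↦ A
    C ↦ BC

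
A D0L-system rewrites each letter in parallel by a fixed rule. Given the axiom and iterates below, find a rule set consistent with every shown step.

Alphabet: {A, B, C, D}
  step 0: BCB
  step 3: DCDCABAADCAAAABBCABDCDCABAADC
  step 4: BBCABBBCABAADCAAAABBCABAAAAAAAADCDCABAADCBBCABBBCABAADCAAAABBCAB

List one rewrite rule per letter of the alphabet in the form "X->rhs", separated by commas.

A->AA, B->DC, C->AB, D->BBC

  step 3 ⇒ step 4: DCDCABAADCAAAABBCABDCDCABAADC ⇒ BBC·AB·BBC·AB·AA·DC·AA·AA·BBC·AB·AA·AA·AA·AA·DC·DC·AB·AA·DC·BBC·AB·BBC·AB·AA·DC·AA·AA·BBC·AB
    A ↦ AA
    B ↦ DC
    C ↦ AB
    D ↦ BBC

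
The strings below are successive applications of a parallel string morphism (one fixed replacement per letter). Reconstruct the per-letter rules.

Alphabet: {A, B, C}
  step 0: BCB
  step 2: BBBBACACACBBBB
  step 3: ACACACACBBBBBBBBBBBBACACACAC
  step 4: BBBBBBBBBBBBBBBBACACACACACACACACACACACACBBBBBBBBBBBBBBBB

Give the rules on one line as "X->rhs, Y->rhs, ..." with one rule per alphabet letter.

A->B, B->AC, C->BBB

  step 3 ⇒ step 4: ACACACACBBBBBBBBBBBBACACACAC ⇒ B·BBB·B·BBB·B·BBB·B·BBB·AC·AC·AC·AC·AC·AC·AC·AC·AC·AC·AC·AC·B·BBB·B·BBB·B·BBB·B·BBB
    A ↦ B
    B ↦ AC
    C ↦ BBB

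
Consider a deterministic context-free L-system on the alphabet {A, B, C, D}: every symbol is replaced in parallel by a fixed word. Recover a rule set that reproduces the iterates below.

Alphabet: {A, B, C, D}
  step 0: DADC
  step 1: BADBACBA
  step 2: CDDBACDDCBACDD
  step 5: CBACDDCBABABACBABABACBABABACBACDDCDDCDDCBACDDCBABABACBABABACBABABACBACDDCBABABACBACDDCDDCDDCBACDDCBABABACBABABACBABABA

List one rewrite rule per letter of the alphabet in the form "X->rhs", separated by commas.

  step 1 ⇒ step 2: BADBACBA ⇒ CD·D·BA·CD·D·CBA·CD·D
    A ↦ D
    B ↦ CD
    C ↦ CBA
    D ↦ BA

A->D, B->CD, C->CBA, D->BA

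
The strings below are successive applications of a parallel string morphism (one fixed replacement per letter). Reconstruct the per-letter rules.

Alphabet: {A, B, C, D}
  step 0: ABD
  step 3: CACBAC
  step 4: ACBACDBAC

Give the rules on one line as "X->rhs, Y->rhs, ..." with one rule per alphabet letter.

A->B, B->D, C->AC, D->C

  step 3 ⇒ step 4: CACBAC ⇒ AC·B·AC·D·B·AC
    A ↦ B
    B ↦ D
    C ↦ AC
    D ↦ C  (constrained at step 0)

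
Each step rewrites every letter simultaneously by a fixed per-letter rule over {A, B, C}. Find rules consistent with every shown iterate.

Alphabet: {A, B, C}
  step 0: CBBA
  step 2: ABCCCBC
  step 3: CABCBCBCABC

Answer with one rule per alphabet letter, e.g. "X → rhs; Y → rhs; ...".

  step 2 ⇒ step 3: ABCCCBC ⇒ C·A·BC·BC·BC·A·BC
    A ↦ C
    B ↦ A
    C ↦ BC

A->C, B->A, C->BC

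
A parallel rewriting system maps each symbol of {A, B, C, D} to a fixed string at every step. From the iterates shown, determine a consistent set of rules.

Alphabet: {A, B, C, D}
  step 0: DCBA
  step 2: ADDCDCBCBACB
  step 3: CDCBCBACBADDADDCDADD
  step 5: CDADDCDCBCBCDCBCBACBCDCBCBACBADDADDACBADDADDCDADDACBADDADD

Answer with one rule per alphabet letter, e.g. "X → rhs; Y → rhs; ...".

  step 2 ⇒ step 3: ADDCDCBCBACB ⇒ CD·CB·CB·A·CB·A·DD·A·DD·CD·A·DD
    A ↦ CD
    B ↦ DD
    C ↦ A
    D ↦ CB

A->CD, B->DD, C->A, D->CB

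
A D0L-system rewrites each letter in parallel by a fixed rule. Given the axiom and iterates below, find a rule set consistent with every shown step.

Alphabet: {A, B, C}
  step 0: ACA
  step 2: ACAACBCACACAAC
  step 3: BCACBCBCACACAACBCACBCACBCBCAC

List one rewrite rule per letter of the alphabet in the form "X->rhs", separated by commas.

A->BC, B->ACA, C->AC

  step 2 ⇒ step 3: ACAACBCACACAAC ⇒ BC·AC·BC·BC·AC·ACA·AC·BC·AC·BC·AC·BC·BC·AC
    A ↦ BC
    B ↦ ACA
    C ↦ AC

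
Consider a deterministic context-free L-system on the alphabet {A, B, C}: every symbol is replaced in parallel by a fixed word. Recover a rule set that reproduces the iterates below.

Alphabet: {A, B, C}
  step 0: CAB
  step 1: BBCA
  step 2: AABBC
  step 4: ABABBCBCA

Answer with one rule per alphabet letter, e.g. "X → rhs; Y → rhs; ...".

A->BC, B->A, C->B

  step 1 ⇒ step 2: BBCA ⇒ A·A·B·BC
    A ↦ BC
    B ↦ A
    C ↦ B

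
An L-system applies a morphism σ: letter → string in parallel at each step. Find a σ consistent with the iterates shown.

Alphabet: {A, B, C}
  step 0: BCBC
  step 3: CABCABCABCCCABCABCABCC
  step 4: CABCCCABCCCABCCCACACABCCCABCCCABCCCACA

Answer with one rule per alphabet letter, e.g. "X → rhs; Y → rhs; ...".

  step 3 ⇒ step 4: CABCABCABCCCABCABCABCC ⇒ CA·B·CC·CA·B·CC·CA·B·CC·CA·CA·CA·B·CC·CA·B·CC·CA·B·CC·CA·CA
    A ↦ B
    B ↦ CC
    C ↦ CA

A->B, B->CC, C->CA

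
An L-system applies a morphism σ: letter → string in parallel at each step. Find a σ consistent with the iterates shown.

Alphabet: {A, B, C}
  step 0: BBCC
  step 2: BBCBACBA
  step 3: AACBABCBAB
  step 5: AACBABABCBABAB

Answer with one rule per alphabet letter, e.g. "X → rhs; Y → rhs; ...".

  step 2 ⇒ step 3: BBCBACBA ⇒ A·A·CB·A·B·CB·A·B
    A ↦ B
    B ↦ A
    C ↦ CB

A->B, B->A, C->CB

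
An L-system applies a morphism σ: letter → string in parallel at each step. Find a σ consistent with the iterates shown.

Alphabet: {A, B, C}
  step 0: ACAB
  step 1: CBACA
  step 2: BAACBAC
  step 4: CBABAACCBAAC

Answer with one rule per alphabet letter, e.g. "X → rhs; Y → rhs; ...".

  step 1 ⇒ step 2: CBACA ⇒ BA·A·C·BA·C
    A ↦ C
    B ↦ A
    C ↦ BA

A->C, B->A, C->BA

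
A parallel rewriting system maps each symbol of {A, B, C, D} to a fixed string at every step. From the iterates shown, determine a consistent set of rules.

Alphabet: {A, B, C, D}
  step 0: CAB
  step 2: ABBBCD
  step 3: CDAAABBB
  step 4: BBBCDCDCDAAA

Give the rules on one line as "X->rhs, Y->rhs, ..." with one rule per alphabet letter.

  step 3 ⇒ step 4: CDAAABBB ⇒ B·BB·CD·CD·CD·A·A·A
    A ↦ CD
    B ↦ A
    C ↦ B
    D ↦ BB

A->CD, B->A, C->B, D->BB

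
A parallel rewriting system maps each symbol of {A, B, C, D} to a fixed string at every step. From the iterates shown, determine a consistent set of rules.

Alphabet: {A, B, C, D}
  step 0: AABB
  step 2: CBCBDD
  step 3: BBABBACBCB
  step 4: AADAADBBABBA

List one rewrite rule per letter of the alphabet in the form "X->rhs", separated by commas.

  step 3 ⇒ step 4: BBABBACBCB ⇒ A·A·D·A·A·D·BB·A·BB·A
    A ↦ D
    B ↦ A
    C ↦ BB
  step 2 ⇒ step 3: CBCBDD ⇒ BB·A·BB·A·CB·CB
    D ↦ CB

A->D, B->A, C->BB, D->CB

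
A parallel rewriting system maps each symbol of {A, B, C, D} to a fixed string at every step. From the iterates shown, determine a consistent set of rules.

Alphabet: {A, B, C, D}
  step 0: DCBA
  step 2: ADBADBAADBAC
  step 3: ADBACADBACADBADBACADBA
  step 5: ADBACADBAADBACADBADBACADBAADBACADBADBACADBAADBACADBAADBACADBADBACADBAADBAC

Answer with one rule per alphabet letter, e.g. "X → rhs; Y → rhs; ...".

A->ADB, B->C, C->A, D->A

  step 2 ⇒ step 3: ADBADBAADBAC ⇒ ADB·A·C·ADB·A·C·ADB·ADB·A·C·ADB·A
    A ↦ ADB
    B ↦ C
    C ↦ A
    D ↦ A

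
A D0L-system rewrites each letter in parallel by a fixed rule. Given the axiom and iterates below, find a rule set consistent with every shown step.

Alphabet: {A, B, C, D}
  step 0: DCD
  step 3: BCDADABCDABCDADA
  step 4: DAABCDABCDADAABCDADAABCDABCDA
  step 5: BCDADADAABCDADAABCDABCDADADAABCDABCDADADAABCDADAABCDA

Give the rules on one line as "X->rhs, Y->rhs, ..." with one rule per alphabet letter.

  step 4 ⇒ step 5: DAABCDABCDADAABCDADAABCDABCDA ⇒ BC·DA·DA·DA·A·BC·DA·DA·A·BC·DA·BC·DA·DA·DA·A·BC·DA·BC·DA·DA·DA·A·BC·DA·DA·A·BC·DA
    A ↦ DA
    B ↦ DA
    C ↦ A
    D ↦ BC

A->DA, B->DA, C->A, D->BC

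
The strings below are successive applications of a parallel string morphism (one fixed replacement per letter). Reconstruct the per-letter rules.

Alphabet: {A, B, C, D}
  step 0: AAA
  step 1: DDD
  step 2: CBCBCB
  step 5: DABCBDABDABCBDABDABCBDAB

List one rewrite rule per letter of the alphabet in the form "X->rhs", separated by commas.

A->D, B->AB, C->D, D->CB

  step 1 ⇒ step 2: DDD ⇒ CB·CB·CB
    D ↦ CB
  step 0 ⇒ step 1: AAA ⇒ D·D·D
    A ↦ D
    B ↦ AB  (constrained at step 2)
    C ↦ D  (constrained at step 2)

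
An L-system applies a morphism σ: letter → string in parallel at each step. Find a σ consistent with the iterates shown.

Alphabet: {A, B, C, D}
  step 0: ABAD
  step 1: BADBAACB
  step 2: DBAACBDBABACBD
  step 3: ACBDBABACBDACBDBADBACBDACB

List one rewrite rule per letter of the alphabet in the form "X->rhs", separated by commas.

  step 2 ⇒ step 3: DBAACBDBABACBD ⇒ ACB·D·BA·BA·CB·D·ACB·D·BA·D·BA·CB·D·ACB
    A ↦ BA
    B ↦ D
    C ↦ CB
    D ↦ ACB

A->BA, B->D, C->CB, D->ACB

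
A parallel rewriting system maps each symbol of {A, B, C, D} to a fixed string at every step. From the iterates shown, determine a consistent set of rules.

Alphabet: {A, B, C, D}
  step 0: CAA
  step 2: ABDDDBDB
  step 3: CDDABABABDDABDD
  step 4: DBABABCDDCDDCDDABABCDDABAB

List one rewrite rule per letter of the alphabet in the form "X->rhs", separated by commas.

A->C, B->DD, C->DB, D->AB

  step 3 ⇒ step 4: CDDABABABDDABDD ⇒ DB·AB·AB·C·DD·C·DD·C·DD·AB·AB·C·DD·AB·AB
    A ↦ C
    B ↦ DD
    C ↦ DB
    D ↦ AB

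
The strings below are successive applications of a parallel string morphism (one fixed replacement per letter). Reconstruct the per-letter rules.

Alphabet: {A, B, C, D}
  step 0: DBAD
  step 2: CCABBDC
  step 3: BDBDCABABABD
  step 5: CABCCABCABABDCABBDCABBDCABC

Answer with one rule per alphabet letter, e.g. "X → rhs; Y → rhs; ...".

  step 2 ⇒ step 3: CCABBDC ⇒ BD·BD·C·AB·AB·A·BD
    A ↦ C
    B ↦ AB
    C ↦ BD
    D ↦ A

A->C, B->AB, C->BD, D->A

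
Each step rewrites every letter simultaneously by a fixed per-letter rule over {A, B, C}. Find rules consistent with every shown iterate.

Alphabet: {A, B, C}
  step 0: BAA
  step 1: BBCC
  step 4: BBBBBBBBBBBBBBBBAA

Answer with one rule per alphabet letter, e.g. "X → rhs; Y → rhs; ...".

A->C, B->BB, C->A

  step 0 ⇒ step 1: BAA ⇒ BB·C·C
    A ↦ C
    B ↦ BB
    C ↦ A  (constrained at step 1)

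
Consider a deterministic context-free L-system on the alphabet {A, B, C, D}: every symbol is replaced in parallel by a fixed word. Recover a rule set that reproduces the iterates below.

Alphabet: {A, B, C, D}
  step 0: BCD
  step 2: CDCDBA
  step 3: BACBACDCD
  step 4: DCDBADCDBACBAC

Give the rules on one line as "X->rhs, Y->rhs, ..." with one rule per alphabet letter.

A->CD, B->D, C->BA, D->C

  step 3 ⇒ step 4: BACBACDCD ⇒ D·CD·BA·D·CD·BA·C·BA·C
    A ↦ CD
    B ↦ D
    C ↦ BA
    D ↦ C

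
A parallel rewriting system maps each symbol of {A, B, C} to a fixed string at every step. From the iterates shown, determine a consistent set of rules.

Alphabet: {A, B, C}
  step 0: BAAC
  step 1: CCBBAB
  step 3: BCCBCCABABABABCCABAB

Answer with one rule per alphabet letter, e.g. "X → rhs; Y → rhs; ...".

  step 0 ⇒ step 1: BAAC ⇒ CC·B·B·AB
    A ↦ B
    B ↦ CC
    C ↦ AB

A->B, B->CC, C->AB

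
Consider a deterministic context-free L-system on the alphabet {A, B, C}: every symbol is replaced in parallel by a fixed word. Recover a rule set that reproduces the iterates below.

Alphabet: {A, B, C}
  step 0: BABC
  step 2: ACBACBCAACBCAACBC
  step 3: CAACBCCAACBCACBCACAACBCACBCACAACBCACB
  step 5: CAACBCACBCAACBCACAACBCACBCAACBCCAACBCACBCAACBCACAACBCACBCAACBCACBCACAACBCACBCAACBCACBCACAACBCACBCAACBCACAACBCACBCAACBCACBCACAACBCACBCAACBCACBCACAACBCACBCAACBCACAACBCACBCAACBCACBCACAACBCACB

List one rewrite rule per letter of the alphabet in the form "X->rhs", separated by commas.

A->CA, B->C, C->ACB

  step 2 ⇒ step 3: ACBACBCAACBCAACBC ⇒ CA·ACB·C·CA·ACB·C·ACB·CA·CA·ACB·C·ACB·CA·CA·ACB·C·ACB
    A ↦ CA
    B ↦ C
    C ↦ ACB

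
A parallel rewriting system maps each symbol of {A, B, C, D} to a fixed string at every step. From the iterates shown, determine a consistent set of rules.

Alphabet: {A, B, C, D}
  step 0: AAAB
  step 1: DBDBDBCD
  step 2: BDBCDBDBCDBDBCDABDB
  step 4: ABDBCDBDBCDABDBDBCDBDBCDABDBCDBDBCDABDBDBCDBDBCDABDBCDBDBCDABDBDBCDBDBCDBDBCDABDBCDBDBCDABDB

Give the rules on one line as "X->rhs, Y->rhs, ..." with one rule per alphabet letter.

A->DB, B->CD, C->A, D->BDB

  step 1 ⇒ step 2: DBDBDBCD ⇒ BDB·CD·BDB·CD·BDB·CD·A·BDB
    B ↦ CD
    C ↦ A
    D ↦ BDB
  step 0 ⇒ step 1: AAAB ⇒ DB·DB·DB·CD
    A ↦ DB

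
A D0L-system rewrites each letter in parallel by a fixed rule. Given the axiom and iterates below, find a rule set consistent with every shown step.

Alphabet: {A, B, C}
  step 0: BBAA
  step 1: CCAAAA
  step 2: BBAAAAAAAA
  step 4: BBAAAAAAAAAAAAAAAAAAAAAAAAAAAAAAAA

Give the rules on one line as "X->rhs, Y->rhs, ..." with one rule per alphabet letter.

  step 1 ⇒ step 2: CCAAAA ⇒ B·B·AA·AA·AA·AA
    A ↦ AA
    C ↦ B
  step 0 ⇒ step 1: BBAA ⇒ C·C·AA·AA
    B ↦ C

A->AA, B->C, C->B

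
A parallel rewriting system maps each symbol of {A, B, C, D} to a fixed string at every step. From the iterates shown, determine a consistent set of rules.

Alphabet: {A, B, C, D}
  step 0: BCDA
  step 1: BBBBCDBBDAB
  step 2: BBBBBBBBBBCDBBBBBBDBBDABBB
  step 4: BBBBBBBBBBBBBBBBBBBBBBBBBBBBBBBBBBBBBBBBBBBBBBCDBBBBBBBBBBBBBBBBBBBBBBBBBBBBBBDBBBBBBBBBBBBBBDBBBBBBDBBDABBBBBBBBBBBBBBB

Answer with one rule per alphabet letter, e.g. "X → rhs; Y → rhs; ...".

A->DAB, B->BB, C->BBC, D->DBB

  step 1 ⇒ step 2: BBBBCDBBDAB ⇒ BB·BB·BB·BB·BBC·DBB·BB·BB·DBB·DAB·BB
    A ↦ DAB
    B ↦ BB
    C ↦ BBC
    D ↦ DBB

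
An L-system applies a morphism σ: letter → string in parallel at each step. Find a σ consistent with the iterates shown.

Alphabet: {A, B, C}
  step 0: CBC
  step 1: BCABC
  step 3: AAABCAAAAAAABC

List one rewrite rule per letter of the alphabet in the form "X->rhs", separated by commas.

A->AA, B->A, C->BC

  step 0 ⇒ step 1: CBC ⇒ BC·A·BC
    B ↦ A
    C ↦ BC
    A ↦ AA  (constrained at step 1)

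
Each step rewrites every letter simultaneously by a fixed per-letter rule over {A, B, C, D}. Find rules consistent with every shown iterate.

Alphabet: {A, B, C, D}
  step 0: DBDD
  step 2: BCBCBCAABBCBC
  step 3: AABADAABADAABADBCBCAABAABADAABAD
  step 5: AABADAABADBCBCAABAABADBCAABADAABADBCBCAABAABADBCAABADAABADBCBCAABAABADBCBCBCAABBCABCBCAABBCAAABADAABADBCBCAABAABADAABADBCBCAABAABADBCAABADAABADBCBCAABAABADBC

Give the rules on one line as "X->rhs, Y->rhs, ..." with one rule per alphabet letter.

  step 2 ⇒ step 3: BCBCBCAABBCBC ⇒ AAB·AD·AAB·AD·AAB·AD·BC·BC·AAB·AAB·AD·AAB·AD
    A ↦ BC
    B ↦ AAB
    C ↦ AD
    D ↦ A  (constrained at step 0)

A->BC, B->AAB, C->AD, D->A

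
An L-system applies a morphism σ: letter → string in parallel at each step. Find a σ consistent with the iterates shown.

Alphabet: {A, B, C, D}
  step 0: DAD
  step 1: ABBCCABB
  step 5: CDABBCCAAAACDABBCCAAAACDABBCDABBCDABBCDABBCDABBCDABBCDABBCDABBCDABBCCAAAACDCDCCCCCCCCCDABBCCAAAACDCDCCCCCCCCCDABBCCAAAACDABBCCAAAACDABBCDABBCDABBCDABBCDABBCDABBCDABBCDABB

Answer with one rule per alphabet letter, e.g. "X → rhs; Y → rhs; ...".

  step 0 ⇒ step 1: DAD ⇒ ABB·CC·ABB
    A ↦ CC
    D ↦ ABB
    B ↦ AA  (constrained at step 1)
    C ↦ CD  (constrained at step 1)

A->CC, B->AA, C->CD, D->ABB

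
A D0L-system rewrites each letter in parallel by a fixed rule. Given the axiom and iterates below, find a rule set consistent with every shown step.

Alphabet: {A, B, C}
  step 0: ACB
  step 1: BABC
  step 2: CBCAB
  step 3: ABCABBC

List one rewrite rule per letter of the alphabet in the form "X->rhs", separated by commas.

  step 2 ⇒ step 3: CBCAB ⇒ AB·C·AB·B·C
    A ↦ B
    B ↦ C
    C ↦ AB

A->B, B->C, C->AB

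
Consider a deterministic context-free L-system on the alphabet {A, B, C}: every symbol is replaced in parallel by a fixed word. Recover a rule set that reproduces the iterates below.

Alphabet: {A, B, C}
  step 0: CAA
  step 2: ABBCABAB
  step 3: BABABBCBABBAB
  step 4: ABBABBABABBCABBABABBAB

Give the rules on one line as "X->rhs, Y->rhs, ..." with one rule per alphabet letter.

A->B, B->AB, C->BC

  step 3 ⇒ step 4: BABABBCBABBAB ⇒ AB·B·AB·B·AB·AB·BC·AB·B·AB·AB·B·AB
    A ↦ B
    B ↦ AB
    C ↦ BC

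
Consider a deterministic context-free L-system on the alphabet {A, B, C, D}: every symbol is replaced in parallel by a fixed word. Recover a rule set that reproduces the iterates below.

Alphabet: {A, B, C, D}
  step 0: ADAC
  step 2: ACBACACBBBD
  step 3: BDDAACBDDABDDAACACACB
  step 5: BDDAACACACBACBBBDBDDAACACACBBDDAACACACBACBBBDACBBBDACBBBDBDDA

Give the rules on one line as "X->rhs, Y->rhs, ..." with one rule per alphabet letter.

  step 2 ⇒ step 3: ACBACACBBBD ⇒ BD·DA·AC·BD·DA·BD·DA·AC·AC·AC·B
    A ↦ BD
    B ↦ AC
    C ↦ DA
    D ↦ B

A->BD, B->AC, C->DA, D->B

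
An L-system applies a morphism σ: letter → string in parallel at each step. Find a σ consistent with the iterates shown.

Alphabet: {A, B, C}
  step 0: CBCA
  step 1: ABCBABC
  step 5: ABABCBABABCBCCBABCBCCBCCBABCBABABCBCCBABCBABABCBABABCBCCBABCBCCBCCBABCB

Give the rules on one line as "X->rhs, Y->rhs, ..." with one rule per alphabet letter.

A->C, B->CB, C->AB

  step 0 ⇒ step 1: CBCA ⇒ AB·CB·AB·C
    A ↦ C
    B ↦ CB
    C ↦ AB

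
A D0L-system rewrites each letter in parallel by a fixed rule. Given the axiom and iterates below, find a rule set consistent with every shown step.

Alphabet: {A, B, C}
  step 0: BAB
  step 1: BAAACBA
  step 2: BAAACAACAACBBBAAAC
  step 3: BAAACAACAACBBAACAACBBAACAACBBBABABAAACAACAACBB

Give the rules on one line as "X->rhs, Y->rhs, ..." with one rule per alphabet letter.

A->AAC, B->BA, C->BB

  step 2 ⇒ step 3: BAAACAACAACBBBAAAC ⇒ BA·AAC·AAC·AAC·BB·AAC·AAC·BB·AAC·AAC·BB·BA·BA·BA·AAC·AAC·AAC·BB
    A ↦ AAC
    B ↦ BA
    C ↦ BB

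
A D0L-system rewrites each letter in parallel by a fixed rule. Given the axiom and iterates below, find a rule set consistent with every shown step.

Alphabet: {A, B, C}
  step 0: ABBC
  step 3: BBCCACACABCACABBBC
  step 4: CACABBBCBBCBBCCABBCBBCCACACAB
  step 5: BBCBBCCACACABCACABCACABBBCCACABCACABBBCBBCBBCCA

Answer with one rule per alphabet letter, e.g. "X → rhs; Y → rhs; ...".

  step 4 ⇒ step 5: CACABBBCBBCBBCCABBCBBCCACACAB ⇒ B·BC·B·BC·CA·CA·CA·B·CA·CA·B·CA·CA·B·B·BC·CA·CA·B·CA·CA·B·B·BC·B·BC·B·BC·CA
    A ↦ BC
    B ↦ CA
    C ↦ B

A->BC, B->CA, C->B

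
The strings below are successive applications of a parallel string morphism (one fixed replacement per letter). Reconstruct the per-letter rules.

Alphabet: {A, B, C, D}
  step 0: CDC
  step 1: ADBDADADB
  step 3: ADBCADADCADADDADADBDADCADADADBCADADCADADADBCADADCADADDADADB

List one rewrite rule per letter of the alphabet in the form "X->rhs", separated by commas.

  step 0 ⇒ step 1: CDC ⇒ ADB·DAD·ADB
    C ↦ ADB
    D ↦ DAD
    A ↦ CA  (constrained at step 1)
    B ↦ DC  (constrained at step 1)

A->CA, B->DC, C->ADB, D->DAD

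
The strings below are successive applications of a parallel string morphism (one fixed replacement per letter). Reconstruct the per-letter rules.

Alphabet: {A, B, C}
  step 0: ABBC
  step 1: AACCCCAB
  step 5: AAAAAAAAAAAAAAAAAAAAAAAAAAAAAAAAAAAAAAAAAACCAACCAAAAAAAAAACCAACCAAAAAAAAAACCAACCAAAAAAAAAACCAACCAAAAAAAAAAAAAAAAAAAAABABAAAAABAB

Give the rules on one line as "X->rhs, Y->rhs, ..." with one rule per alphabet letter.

  step 0 ⇒ step 1: ABBC ⇒ AA·CC·CC·AB
    A ↦ AA
    B ↦ CC
    C ↦ AB

A->AA, B->CC, C->AB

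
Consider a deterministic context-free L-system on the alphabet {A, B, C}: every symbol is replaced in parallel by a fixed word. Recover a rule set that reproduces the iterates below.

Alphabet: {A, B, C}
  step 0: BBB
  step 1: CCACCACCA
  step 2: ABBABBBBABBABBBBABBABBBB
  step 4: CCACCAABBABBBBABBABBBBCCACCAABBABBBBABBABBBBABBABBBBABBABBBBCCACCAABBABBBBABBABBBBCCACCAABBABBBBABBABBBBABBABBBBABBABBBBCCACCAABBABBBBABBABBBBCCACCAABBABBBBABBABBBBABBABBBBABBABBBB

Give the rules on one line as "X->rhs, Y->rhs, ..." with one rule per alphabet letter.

  step 1 ⇒ step 2: CCACCACCA ⇒ ABB·ABB·BB·ABB·ABB·BB·ABB·ABB·BB
    A ↦ BB
    C ↦ ABB
  step 0 ⇒ step 1: BBB ⇒ CCA·CCA·CCA
    B ↦ CCA

A->BB, B->CCA, C->ABB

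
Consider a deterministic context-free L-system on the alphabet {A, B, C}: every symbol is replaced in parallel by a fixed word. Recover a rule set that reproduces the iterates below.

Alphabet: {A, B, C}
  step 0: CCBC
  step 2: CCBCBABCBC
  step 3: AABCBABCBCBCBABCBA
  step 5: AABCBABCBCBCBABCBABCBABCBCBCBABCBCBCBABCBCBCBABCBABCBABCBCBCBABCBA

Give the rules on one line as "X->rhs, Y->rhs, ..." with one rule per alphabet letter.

A->C, B->BCB, C->A

  step 2 ⇒ step 3: CCBCBABCBC ⇒ A·A·BCB·A·BCB·C·BCB·A·BCB·A
    A ↦ C
    B ↦ BCB
    C ↦ A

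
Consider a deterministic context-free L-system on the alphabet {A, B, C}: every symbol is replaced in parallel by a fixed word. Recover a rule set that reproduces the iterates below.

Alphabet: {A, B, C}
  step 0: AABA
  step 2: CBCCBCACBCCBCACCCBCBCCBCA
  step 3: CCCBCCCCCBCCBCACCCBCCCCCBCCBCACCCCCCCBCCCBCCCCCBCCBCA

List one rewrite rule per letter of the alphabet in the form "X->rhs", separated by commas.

  step 2 ⇒ step 3: CBCCBCACBCCBCACCCBCBCCBCA ⇒ CC·CB·CC·CC·CB·CC·BCA·CC·CB·CC·CC·CB·CC·BCA·CC·CC·CC·CB·CC·CB·CC·CC·CB·CC·BCA
    A ↦ BCA
    B ↦ CB
    C ↦ CC

A->BCA, B->CB, C->CC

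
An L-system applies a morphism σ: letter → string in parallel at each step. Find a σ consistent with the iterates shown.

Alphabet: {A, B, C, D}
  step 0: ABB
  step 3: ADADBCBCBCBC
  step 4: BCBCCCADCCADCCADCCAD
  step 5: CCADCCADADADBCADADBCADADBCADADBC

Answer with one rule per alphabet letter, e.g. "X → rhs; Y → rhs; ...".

A->B, B->CC, C->AD, D->C

  step 4 ⇒ step 5: BCBCCCADCCADCCADCCAD ⇒ CC·AD·CC·AD·AD·AD·B·C·AD·AD·B·C·AD·AD·B·C·AD·AD·B·C
    A ↦ B
    B ↦ CC
    C ↦ AD
    D ↦ C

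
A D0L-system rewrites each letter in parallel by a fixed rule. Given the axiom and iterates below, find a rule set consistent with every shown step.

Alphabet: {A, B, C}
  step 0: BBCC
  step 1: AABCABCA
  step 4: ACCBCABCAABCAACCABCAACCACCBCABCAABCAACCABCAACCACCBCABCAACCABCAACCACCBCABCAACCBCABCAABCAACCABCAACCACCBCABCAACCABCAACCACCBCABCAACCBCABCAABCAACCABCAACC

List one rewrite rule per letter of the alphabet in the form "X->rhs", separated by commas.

  step 0 ⇒ step 1: BBCC ⇒ A·A·BCA·BCA
    B ↦ A
    C ↦ BCA
    A ↦ ACC  (constrained at step 1)

A->ACC, B->A, C->BCA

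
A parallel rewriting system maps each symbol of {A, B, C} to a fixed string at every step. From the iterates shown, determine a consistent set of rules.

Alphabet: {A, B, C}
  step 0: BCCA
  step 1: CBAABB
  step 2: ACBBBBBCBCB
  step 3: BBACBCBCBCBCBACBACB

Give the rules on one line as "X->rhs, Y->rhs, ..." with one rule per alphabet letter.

  step 2 ⇒ step 3: ACBBBBBCBCB ⇒ BB·A·CB·CB·CB·CB·CB·A·CB·A·CB
    A ↦ BB
    B ↦ CB
    C ↦ A

A->BB, B->CB, C->A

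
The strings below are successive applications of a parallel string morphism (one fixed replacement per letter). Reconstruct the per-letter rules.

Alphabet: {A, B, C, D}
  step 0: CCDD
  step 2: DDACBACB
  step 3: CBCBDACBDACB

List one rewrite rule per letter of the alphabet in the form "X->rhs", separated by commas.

  step 2 ⇒ step 3: DDACBACB ⇒ CB·CB·D·A·CB·D·A·CB
    A ↦ D
    B ↦ CB
    C ↦ A
    D ↦ CB

A->D, B->CB, C->A, D->CB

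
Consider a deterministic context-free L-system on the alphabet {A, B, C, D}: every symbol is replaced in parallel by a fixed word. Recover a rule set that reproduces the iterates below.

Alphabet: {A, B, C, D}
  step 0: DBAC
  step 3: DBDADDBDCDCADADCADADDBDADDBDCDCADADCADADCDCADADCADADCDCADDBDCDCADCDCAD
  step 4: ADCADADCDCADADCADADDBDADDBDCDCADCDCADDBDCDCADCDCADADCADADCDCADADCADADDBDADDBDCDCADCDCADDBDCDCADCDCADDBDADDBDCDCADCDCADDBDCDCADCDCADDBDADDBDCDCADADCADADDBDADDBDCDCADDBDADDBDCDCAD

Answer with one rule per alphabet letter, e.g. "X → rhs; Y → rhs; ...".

  step 3 ⇒ step 4: DBDADDBDCDCADADCADADDBDADDBDCDCADADCADADCDCADADCADADCDCADDBDCDCADCDCAD ⇒ AD·CAD·AD·CDC·AD·AD·CAD·AD·DBD·AD·DBD·CDC·AD·CDC·AD·DBD·CDC·AD·CDC·AD·AD·CAD·AD·CDC·AD·AD·CAD·AD·DBD·AD·DBD·CDC·AD·CDC·AD·DBD·CDC·AD·CDC·AD·DBD·AD·DBD·CDC·AD·CDC·AD·DBD·CDC·AD·CDC·AD·DBD·AD·DBD·CDC·AD·AD·CAD·AD·DBD·AD·DBD·CDC·AD·DBD·AD·DBD·CDC·AD
    A ↦ CDC
    B ↦ CAD
    C ↦ DBD
    D ↦ AD

A->CDC, B->CAD, C->DBD, D->AD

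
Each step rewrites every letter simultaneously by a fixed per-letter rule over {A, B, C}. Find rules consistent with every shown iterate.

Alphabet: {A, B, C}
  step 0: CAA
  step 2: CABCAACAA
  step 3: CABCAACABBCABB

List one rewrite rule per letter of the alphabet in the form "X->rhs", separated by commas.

A->B, B->CAA, C->CA

  step 2 ⇒ step 3: CABCAACAA ⇒ CA·B·CAA·CA·B·B·CA·B·B
    A ↦ B
    B ↦ CAA
    C ↦ CA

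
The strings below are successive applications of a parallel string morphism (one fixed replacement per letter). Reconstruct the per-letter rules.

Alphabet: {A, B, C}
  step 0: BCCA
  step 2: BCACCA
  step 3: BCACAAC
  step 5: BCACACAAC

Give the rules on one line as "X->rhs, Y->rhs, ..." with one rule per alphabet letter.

  step 2 ⇒ step 3: BCACCA ⇒ BC·A·C·A·A·C
    A ↦ C
    B ↦ BC
    C ↦ A

A->C, B->BC, C->A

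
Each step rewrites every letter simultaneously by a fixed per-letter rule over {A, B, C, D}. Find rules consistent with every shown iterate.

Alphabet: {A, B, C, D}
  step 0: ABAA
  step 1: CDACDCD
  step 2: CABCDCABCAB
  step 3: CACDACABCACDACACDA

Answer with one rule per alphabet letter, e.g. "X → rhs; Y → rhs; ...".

  step 2 ⇒ step 3: CABCDCABCAB ⇒ CA·CD·A·CA·B·CA·CD·A·CA·CD·A
    A ↦ CD
    B ↦ A
    C ↦ CA
    D ↦ B

A->CD, B->A, C->CA, D->B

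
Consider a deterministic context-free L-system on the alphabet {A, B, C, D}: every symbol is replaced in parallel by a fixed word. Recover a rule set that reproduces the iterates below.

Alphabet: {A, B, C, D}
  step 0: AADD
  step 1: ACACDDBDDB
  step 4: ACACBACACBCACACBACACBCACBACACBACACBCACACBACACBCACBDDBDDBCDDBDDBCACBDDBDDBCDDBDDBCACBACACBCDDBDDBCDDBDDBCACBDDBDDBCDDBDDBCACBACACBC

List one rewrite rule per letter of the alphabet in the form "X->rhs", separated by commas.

A->AC, B->C, C->ACB, D->DDB

  step 0 ⇒ step 1: AADD ⇒ AC·AC·DDB·DDB
    A ↦ AC
    D ↦ DDB
    B ↦ C  (constrained at step 1)
    C ↦ ACB  (constrained at step 1)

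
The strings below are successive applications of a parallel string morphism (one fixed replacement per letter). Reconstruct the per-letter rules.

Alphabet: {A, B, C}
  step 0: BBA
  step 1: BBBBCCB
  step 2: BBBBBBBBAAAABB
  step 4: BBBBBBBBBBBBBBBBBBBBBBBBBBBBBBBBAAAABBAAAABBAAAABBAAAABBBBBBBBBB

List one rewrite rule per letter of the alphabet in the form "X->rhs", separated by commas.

  step 1 ⇒ step 2: BBBBCCB ⇒ BB·BB·BB·BB·AA·AA·BB
    B ↦ BB
    C ↦ AA
  step 0 ⇒ step 1: BBA ⇒ BB·BB·CCB
    A ↦ CCB

A->CCB, B->BB, C->AA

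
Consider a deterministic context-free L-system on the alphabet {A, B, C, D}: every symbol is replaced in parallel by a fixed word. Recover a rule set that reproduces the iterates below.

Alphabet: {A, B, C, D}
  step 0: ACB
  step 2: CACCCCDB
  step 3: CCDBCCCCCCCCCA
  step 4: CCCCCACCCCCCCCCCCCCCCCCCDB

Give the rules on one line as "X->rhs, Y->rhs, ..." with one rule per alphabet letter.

A->DB, B->A, C->CC, D->C

  step 3 ⇒ step 4: CCDBCCCCCCCCCA ⇒ CC·CC·C·A·CC·CC·CC·CC·CC·CC·CC·CC·CC·DB
    A ↦ DB
    B ↦ A
    C ↦ CC
    D ↦ C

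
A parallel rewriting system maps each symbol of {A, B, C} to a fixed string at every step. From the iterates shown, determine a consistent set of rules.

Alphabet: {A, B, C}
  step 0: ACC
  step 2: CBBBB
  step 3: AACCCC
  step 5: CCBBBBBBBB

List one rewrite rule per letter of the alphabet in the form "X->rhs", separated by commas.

  step 2 ⇒ step 3: CBBBB ⇒ AA·C·C·C·C
    B ↦ C
    C ↦ AA
    A ↦ B  (constrained at step 0)

A->B, B->C, C->AA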